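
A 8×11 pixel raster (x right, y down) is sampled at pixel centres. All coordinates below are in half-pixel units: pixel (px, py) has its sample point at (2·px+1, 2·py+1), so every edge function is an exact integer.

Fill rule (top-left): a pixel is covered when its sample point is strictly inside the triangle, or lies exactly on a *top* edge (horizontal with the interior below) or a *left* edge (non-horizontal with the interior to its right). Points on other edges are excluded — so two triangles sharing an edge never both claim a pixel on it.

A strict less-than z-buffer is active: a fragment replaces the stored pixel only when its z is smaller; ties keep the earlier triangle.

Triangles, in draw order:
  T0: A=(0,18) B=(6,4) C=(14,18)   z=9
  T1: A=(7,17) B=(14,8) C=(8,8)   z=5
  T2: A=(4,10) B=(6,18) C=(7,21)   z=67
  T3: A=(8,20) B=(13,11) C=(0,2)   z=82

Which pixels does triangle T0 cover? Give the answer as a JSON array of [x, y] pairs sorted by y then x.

T0:
  2·area = 196
  edge (0, 18)→(6, 4): d=(6,-14) top-left  bias=+0
  edge (6, 4)→(14, 18): d=(8,14) right/bottom  bias=-1
  edge (14, 18)→(0, 18): d=(-14,0) right/bottom  bias=-1
    (2,3)@(5, 7): e=[4,38,154] → █
    (3,3)@(7, 7): e=[32,10,154] → █
    (4,3)@(9, 7): e=[60,-18,154] → ·
    (2,4)@(5, 9): e=[16,54,126] → █
    (4,4)@(9, 9): e=[72,-2,126] → ·
    (1,5)@(3, 11): e=[0,98,98] → █  [on edge]
    (4,5)@(9, 11): e=[84,14,98] → █
    (5,5)@(11, 11): e=[112,-14,98] → ·
    (1,6)@(3, 13): e=[12,114,70] → █
    (5,6)@(11, 13): e=[124,2,70] → █
    (6,6)@(13, 13): e=[152,-26,70] → ·
    (1,7)@(3, 15): e=[24,130,42] → █
  covered (25 px):
    · · · · · · · ·
    · · · · · · · ·
    · · · · · · · ·
    · · █ █ · · · ·
    · · █ █ · · · ·
    · █ █ █ █ · · ·
    · █ █ █ █ █ · ·
    · █ █ █ █ █ · ·
    █ █ █ █ █ █ █ ·
    · · · · · · · ·
    · · · · · · · ·
T1:
  2·area = 54  (B↔C swapped to make it positive)
  edge (7, 17)→(8, 8): d=(1,-9) top-left  bias=+0
  edge (8, 8)→(14, 8): d=(6,0) top-left  bias=+0
  edge (14, 8)→(7, 17): d=(-7,9) right/bottom  bias=-1
    (4,4)@(9, 9): e=[10,6,38] → █
    (5,4)@(11, 9): e=[28,6,20] → █
    (6,4)@(13, 9): e=[46,6,2] → █
    (7,4)@(15, 9): e=[64,6,-16] → ·
    (4,5)@(9, 11): e=[12,18,24] → █
    (6,5)@(13, 11): e=[48,18,-12] → ·
    (4,6)@(9, 13): e=[14,30,10] → █
    (5,6)@(11, 13): e=[32,30,-8] → ·
    (4,7)@(9, 15): e=[16,42,-4] → ·
    (3,8)@(7, 17): e=[0,54,0] → ·  [on edge]
  covered (6 px):
    · · · · · · · ·
    · · · · · · · ·
    · · · · · · · ·
    · · · · · · · ·
    · · · · █ █ █ ·
    · · · · █ █ · ·
    · · · · █ · · ·
    · · · · · · · ·
    · · · · · · · ·
    · · · · · · · ·
    · · · · · · · ·
T2:
  2·area = 2  (B↔C swapped to make it positive)
  edge (4, 10)→(7, 21): d=(3,11) right/bottom  bias=-1
  edge (7, 21)→(6, 18): d=(-1,-3) top-left  bias=+0
  edge (6, 18)→(4, 10): d=(-2,-8) top-left  bias=+0
    (0,1)@(1, 3): e=[12,0,-10] → ·  [on edge]
    (1,4)@(3, 9): e=[8,0,-6] → ·  [on edge]
    (2,7)@(5, 15): e=[4,0,-2] → ·  [on edge]
    (3,10)@(7, 21): e=[0,0,2] → ·  [on edge]
  covered (0 px):
    · · · · · · · ·
    · · · · · · · ·
    · · · · · · · ·
    · · · · · · · ·
    · · · · · · · ·
    · · · · · · · ·
    · · · · · · · ·
    · · · · · · · ·
    · · · · · · · ·
    · · · · · · · ·
    · · · · · · · ·
T3:
  2·area = 162  (B↔C swapped to make it positive)
  edge (8, 20)→(0, 2): d=(-8,-18) top-left  bias=+0
  edge (0, 2)→(13, 11): d=(13,9) right/bottom  bias=-1
  edge (13, 11)→(8, 20): d=(-5,9) right/bottom  bias=-1
    (0,1)@(1, 3): e=[10,4,148] → █
    (1,1)@(3, 3): e=[46,-14,130] → ·
    (0,2)@(1, 5): e=[-6,30,138] → ·
    (1,2)@(3, 5): e=[30,12,120] → █
    (2,2)@(5, 5): e=[66,-6,102] → ·
    (1,3)@(3, 7): e=[14,38,110] → █
    (2,3)@(5, 7): e=[50,20,92] → █
    (3,3)@(7, 7): e=[86,2,74] → █
    (4,3)@(9, 7): e=[122,-16,56] → ·
    (1,4)@(3, 9): e=[-2,64,100] → ·
    (2,4)@(5, 9): e=[34,46,82] → █
    (4,4)@(9, 9): e=[106,10,46] → █
    (6,5)@(13, 11): e=[162,0,0] → ·  [on edge]
  covered (20 px):
    · · · · · · · ·
    █ · · · · · · ·
    · █ · · · · · ·
    · █ █ █ · · · ·
    · · █ █ █ · · ·
    · · █ █ █ █ · ·
    · · █ █ █ █ · ·
    · · · █ █ · · ·
    · · · █ █ · · ·
    · · · · · · · ·
    · · · · · · · ·

Result: [[2,3],[3,3],[2,4],[3,4],[1,5],[2,5],[3,5],[4,5],[1,6],[2,6],[3,6],[4,6],[5,6],[1,7],[2,7],[3,7],[4,7],[5,7],[0,8],[1,8],[2,8],[3,8],[4,8],[5,8],[6,8]]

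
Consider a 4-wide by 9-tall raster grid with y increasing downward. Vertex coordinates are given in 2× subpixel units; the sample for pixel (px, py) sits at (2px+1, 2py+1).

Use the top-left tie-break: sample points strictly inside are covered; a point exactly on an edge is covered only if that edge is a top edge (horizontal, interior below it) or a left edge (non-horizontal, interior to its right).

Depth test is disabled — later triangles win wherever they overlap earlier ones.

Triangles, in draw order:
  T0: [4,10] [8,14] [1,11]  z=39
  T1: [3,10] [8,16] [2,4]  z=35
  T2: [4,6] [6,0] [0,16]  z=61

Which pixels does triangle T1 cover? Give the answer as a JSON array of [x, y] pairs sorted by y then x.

T0:
  2·area = 16
  edge (4, 10)→(8, 14): d=(4,4) right/bottom  bias=-1
  edge (8, 14)→(1, 11): d=(-7,-3) top-left  bias=+0
  edge (1, 11)→(4, 10): d=(3,-1) top-left  bias=+0
    (0,3)@(1, 7): e=[0,28,-12] → ·  [on edge]
    (1,4)@(3, 9): e=[0,20,-4] → ·  [on edge]
    (3,4)@(7, 9): e=[-16,32,0] → ·  [on edge]
    (0,5)@(1, 11): e=[16,0,0] → #  [on edge]
    (1,5)@(3, 11): e=[8,6,2] → #
    (2,5)@(5, 11): e=[0,12,4] → ·  [on edge]
    (0,6)@(1, 13): e=[24,-14,6] → ·
    (1,6)@(3, 13): e=[16,-8,8] → ·
    (3,6)@(7, 13): e=[0,4,12] → ·  [on edge]
  covered (2 px):
    · · · ·
    · · · ·
    · · · ·
    · · · ·
    · · · ·
    # # · ·
    · · · ·
    · · · ·
    · · · ·
T1:
  2·area = 24  (B↔C swapped to make it positive)
  edge (3, 10)→(2, 4): d=(-1,-6) top-left  bias=+0
  edge (2, 4)→(8, 16): d=(6,12) right/bottom  bias=-1
  edge (8, 16)→(3, 10): d=(-5,-6) top-left  bias=+0
    (1,3)@(3, 7): e=[3,6,15] → #
    (2,3)@(5, 7): e=[15,-18,27] → ·
    (1,4)@(3, 9): e=[1,18,5] → #
    (2,4)@(5, 9): e=[13,-6,17] → ·
    (1,5)@(3, 11): e=[-1,30,-5] → ·
    (2,5)@(5, 11): e=[11,6,7] → #
    (3,5)@(7, 11): e=[23,-18,19] → ·
    (2,6)@(5, 13): e=[9,18,-3] → ·
  covered (3 px):
    · · · ·
    · · · ·
    · · · ·
    · # · ·
    · # · ·
    · · # ·
    · · · ·
    · · · ·
    · · · ·
T2:
  2·area = 4  (B↔C swapped to make it positive)
  edge (4, 6)→(0, 16): d=(-4,10) right/bottom  bias=-1
  edge (0, 16)→(6, 0): d=(6,-16) top-left  bias=+0
  edge (6, 0)→(4, 6): d=(-2,6) right/bottom  bias=-1
    (2,1)@(5, 3): e=[2,2,0] → ·  [on edge]
    (1,4)@(3, 9): e=[-2,6,0] → ·  [on edge]
    (0,7)@(1, 15): e=[-6,10,0] → ·  [on edge]
  covered (0 px):
    · · · ·
    · · · ·
    · · · ·
    · · · ·
    · · · ·
    · · · ·
    · · · ·
    · · · ·
    · · · ·

Final: [[1,3],[1,4],[2,5]]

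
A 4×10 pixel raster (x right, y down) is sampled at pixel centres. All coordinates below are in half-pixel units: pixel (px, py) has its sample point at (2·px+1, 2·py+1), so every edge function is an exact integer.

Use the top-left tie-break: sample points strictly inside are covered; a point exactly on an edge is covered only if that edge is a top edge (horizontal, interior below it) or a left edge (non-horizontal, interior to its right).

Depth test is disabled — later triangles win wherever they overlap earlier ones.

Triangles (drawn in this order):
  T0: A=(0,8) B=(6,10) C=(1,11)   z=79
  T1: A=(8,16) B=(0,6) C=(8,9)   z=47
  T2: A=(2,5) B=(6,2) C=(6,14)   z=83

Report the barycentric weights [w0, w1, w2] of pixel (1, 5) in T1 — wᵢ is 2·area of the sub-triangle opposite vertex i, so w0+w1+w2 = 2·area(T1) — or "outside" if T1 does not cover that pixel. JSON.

T0:
  2·area = 16
  edge (0, 8)→(6, 10): d=(6,2) right/bottom  bias=-1
  edge (6, 10)→(1, 11): d=(-5,1) right/bottom  bias=-1
  edge (1, 11)→(0, 8): d=(-1,-3) top-left  bias=+0
    (0,4)@(1, 9): e=[4,10,2] → #
    (1,4)@(3, 9): e=[0,8,8] → ·  [on edge]
    (0,5)@(1, 11): e=[16,0,0] → ·  [on edge]
    (1,8)@(3, 17): e=[48,-32,0] → ·  [on edge]
  covered (1 px):
    · · · ·
    · · · ·
    · · · ·
    · · · ·
    # · · ·
    · · · ·
    · · · ·
    · · · ·
    · · · ·
    · · · ·
T1:
  2·area = 56
  edge (8, 16)→(0, 6): d=(-8,-10) top-left  bias=+0
  edge (0, 6)→(8, 9): d=(8,3) right/bottom  bias=-1
  edge (8, 9)→(8, 16): d=(0,7) right/bottom  bias=-1
    (0,3)@(1, 7): e=[2,5,49] → #
    (1,3)@(3, 7): e=[22,-1,35] → ·
    (0,4)@(1, 9): e=[-14,21,49] → ·
    (1,4)@(3, 9): e=[6,15,35] → #
    (2,4)@(5, 9): e=[26,9,21] → #
    (3,4)@(7, 9): e=[46,3,7] → #
    (1,5)@(3, 11): e=[-10,31,35] → ·
    (2,5)@(5, 11): e=[10,25,21] → #
    (2,6)@(5, 13): e=[-6,41,21] → ·
    (3,6)@(7, 13): e=[14,35,7] → #
    (3,7)@(7, 15): e=[-2,51,7] → ·
  covered (7 px):
    · · · ·
    · · · ·
    · · · ·
    # · · ·
    · # # #
    · · # #
    · · · #
    · · · ·
    · · · ·
    · · · ·
T2:
  2·area = 48
  edge (2, 5)→(6, 2): d=(4,-3) top-left  bias=+0
  edge (6, 2)→(6, 14): d=(0,12) right/bottom  bias=-1
  edge (6, 14)→(2, 5): d=(-4,-9) top-left  bias=+0
    (2,1)@(5, 3): e=[1,12,35] → #
    (3,1)@(7, 3): e=[7,-12,53] → ·
    (1,2)@(3, 5): e=[3,36,9] → #
    (3,2)@(7, 5): e=[15,-12,45] → ·
    (1,3)@(3, 7): e=[11,36,1] → #
    (3,3)@(7, 7): e=[23,-12,37] → ·
    (1,4)@(3, 9): e=[19,36,-7] → ·
    (2,4)@(5, 9): e=[25,12,11] → #
    (3,4)@(7, 9): e=[31,-12,29] → ·
    (2,5)@(5, 11): e=[33,12,3] → #
    (3,5)@(7, 11): e=[39,-12,21] → ·
    (2,6)@(5, 13): e=[41,12,-5] → ·
  covered (7 px):
    · · · ·
    · · # ·
    · # # ·
    · # # ·
    · · # ·
    · · # ·
    · · · ·
    · · · ·
    · · · ·
    · · · ·

Result: "outside"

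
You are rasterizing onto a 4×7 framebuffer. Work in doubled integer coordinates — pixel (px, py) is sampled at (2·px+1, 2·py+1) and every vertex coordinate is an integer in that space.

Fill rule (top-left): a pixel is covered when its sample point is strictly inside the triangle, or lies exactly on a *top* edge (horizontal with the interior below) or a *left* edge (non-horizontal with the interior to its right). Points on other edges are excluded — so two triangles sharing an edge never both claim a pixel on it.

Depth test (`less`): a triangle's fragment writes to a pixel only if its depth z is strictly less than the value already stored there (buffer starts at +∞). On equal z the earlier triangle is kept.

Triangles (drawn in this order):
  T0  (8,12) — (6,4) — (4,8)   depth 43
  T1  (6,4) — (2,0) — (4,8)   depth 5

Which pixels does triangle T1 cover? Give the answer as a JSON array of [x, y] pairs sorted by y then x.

T0:
  2·area = 24  (B↔C swapped to make it positive)
  edge (8, 12)→(4, 8): d=(-4,-4) top-left  bias=+0
  edge (4, 8)→(6, 4): d=(2,-4) top-left  bias=+0
  edge (6, 4)→(8, 12): d=(2,8) right/bottom  bias=-1
    (0,2)@(1, 5): e=[0,-18,42] → ·  [on edge]
    (1,3)@(3, 7): e=[0,-6,30] → ·  [on edge]
    (2,3)@(5, 7): e=[8,2,14] → █
    (3,3)@(7, 7): e=[16,10,-2] → ·
    (2,4)@(5, 9): e=[0,6,18] → █  [on edge]
    (3,4)@(7, 9): e=[8,14,2] → █
    (2,5)@(5, 11): e=[-8,10,22] → ·
    (3,5)@(7, 11): e=[0,18,6] → █  [on edge]
    (3,6)@(7, 13): e=[-8,22,10] → ·
  covered (4 px):
    · · · ·
    · · · ·
    · · · ·
    · · █ ·
    · · █ █
    · · · █
    · · · ·
T1:
  2·area = 24  (B↔C swapped to make it positive)
  edge (6, 4)→(4, 8): d=(-2,4) right/bottom  bias=-1
  edge (4, 8)→(2, 0): d=(-2,-8) top-left  bias=+0
  edge (2, 0)→(6, 4): d=(4,4) right/bottom  bias=-1
    (1,0)@(3, 1): e=[18,6,0] → ·  [on edge]
    (1,1)@(3, 3): e=[14,2,8] → █
    (2,1)@(5, 3): e=[6,18,0] → ·  [on edge]
    (1,2)@(3, 5): e=[10,-2,16] → ·
    (2,2)@(5, 5): e=[2,14,8] → █
    (3,2)@(7, 5): e=[-6,30,0] → ·  [on edge]
    (2,3)@(5, 7): e=[-2,10,16] → ·
  covered (2 px):
    · · · ·
    · █ · ·
    · · █ ·
    · · · ·
    · · · ·
    · · · ·
    · · · ·

Final: [[1,1],[2,2]]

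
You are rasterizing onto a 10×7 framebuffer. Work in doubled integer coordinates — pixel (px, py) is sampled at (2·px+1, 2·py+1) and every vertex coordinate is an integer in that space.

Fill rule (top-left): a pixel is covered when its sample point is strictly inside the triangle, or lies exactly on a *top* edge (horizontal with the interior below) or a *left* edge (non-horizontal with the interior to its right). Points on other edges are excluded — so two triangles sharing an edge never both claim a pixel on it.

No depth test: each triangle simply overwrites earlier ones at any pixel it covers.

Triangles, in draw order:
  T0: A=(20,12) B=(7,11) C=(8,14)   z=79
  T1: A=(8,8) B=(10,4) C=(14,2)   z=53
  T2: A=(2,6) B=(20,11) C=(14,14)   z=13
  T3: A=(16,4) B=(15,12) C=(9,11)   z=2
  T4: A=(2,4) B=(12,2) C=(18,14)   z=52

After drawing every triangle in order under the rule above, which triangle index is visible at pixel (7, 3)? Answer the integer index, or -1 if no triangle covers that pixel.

T0:
  2·area = 38  (B↔C swapped to make it positive)
  edge (20, 12)→(8, 14): d=(-12,2) right/bottom  bias=-1
  edge (8, 14)→(7, 11): d=(-1,-3) top-left  bias=+0
  edge (7, 11)→(20, 12): d=(13,1) right/bottom  bias=-1
    (2,2)@(5, 5): e=[114,0,-76] → ·  [on edge]
    (3,5)@(7, 11): e=[38,0,0] → ·  [on edge]
    (4,6)@(9, 13): e=[10,4,24] → #
    (5,6)@(11, 13): e=[6,10,22] → #
    (6,6)@(13, 13): e=[2,16,20] → #
    (7,6)@(15, 13): e=[-2,22,18] → ·
  covered (3 px):
    · · · · · · · · · ·
    · · · · · · · · · ·
    · · · · · · · · · ·
    · · · · · · · · · ·
    · · · · · · · · · ·
    · · · · · · · · · ·
    · · · · # # # · · ·
T1:
  2·area = 12
  edge (8, 8)→(10, 4): d=(2,-4) top-left  bias=+0
  edge (10, 4)→(14, 2): d=(4,-2) top-left  bias=+0
  edge (14, 2)→(8, 8): d=(-6,6) right/bottom  bias=-1
    (7,0)@(15, 1): e=[14,-2,0] → ·  [on edge]
    (6,1)@(13, 3): e=[10,2,0] → ·  [on edge]
    (5,2)@(11, 5): e=[6,6,0] → ·  [on edge]
    (4,3)@(9, 7): e=[2,10,0] → ·  [on edge]
    (3,4)@(7, 9): e=[-2,14,0] → ·  [on edge]
    (2,5)@(5, 11): e=[-6,18,0] → ·  [on edge]
    (1,6)@(3, 13): e=[-10,22,0] → ·  [on edge]
  covered (0 px):
    · · · · · · · · · ·
    · · · · · · · · · ·
    · · · · · · · · · ·
    · · · · · · · · · ·
    · · · · · · · · · ·
    · · · · · · · · · ·
    · · · · · · · · · ·
T2:
  2·area = 84
  edge (2, 6)→(20, 11): d=(18,5) right/bottom  bias=-1
  edge (20, 11)→(14, 14): d=(-6,3) right/bottom  bias=-1
  edge (14, 14)→(2, 6): d=(-12,-8) top-left  bias=+0
    (2,3)@(5, 7): e=[3,69,12] → #
    (3,3)@(7, 7): e=[-7,63,28] → ·
    (2,4)@(5, 9): e=[39,57,-12] → ·
    (3,4)@(7, 9): e=[29,51,4] → #
    (4,4)@(9, 9): e=[19,45,20] → #
    (5,4)@(11, 9): e=[9,39,36] → #
    (6,4)@(13, 9): e=[-1,33,52] → ·
    (3,5)@(7, 11): e=[65,39,-20] → ·
    (4,5)@(9, 11): e=[55,33,-4] → ·
    (5,5)@(11, 11): e=[45,27,12] → #
    (6,5)@(13, 11): e=[35,21,28] → #
    (7,5)@(15, 11): e=[25,15,44] → #
  covered (11 px):
    · · · · · · · · · ·
    · · · · · · · · · ·
    · · · · · · · · · ·
    · · # · · · · · · ·
    · · · # # # · · · ·
    · · · · · # # # # #
    · · · · · · # # · ·
T3:
  2·area = 49
  edge (16, 4)→(15, 12): d=(-1,8) right/bottom  bias=-1
  edge (15, 12)→(9, 11): d=(-6,-1) top-left  bias=+0
  edge (9, 11)→(16, 4): d=(7,-7) top-left  bias=+0
    (9,0)@(19, 1): e=[-21,70,0] → ·  [on edge]
    (8,1)@(17, 3): e=[-7,56,0] → ·  [on edge]
    (7,2)@(15, 5): e=[7,42,0] → #  [on edge]
    (8,2)@(17, 5): e=[-9,44,14] → ·
    (6,3)@(13, 7): e=[21,28,0] → #  [on edge]
    (8,3)@(17, 7): e=[-11,32,28] → ·
    (5,4)@(11, 9): e=[35,14,0] → #  [on edge]
    (8,4)@(17, 9): e=[-13,20,42] → ·
    (4,5)@(9, 11): e=[49,0,0] → #  [on edge]
    (8,5)@(17, 11): e=[-15,8,56] → ·
    (3,6)@(7, 13): e=[63,-14,0] → ·  [on edge]
    (4,6)@(9, 13): e=[47,-12,14] → ·
  covered (10 px):
    · · · · · · · · · ·
    · · · · · · · · · ·
    · · · · · · · # · ·
    · · · · · · # # · ·
    · · · · · # # # · ·
    · · · · # # # # · ·
    · · · · · · · · · ·
T4:
  2·area = 132
  edge (2, 4)→(12, 2): d=(10,-2) top-left  bias=+0
  edge (12, 2)→(18, 14): d=(6,12) right/bottom  bias=-1
  edge (18, 14)→(2, 4): d=(-16,-10) top-left  bias=+0
    (8,0)@(17, 1): e=[0,-66,198] → ·  [on edge]
    (3,1)@(7, 3): e=[0,66,66] → #  [on edge]
    (4,1)@(9, 3): e=[4,42,86] → #
    (5,1)@(11, 3): e=[8,18,106] → #
    (6,1)@(13, 3): e=[12,-6,126] → ·
    (2,2)@(5, 5): e=[16,102,14] → #
    (6,2)@(13, 5): e=[32,6,94] → #
    (7,2)@(15, 5): e=[36,-18,114] → ·
    (2,3)@(5, 7): e=[36,114,-18] → ·
    (3,3)@(7, 7): e=[40,90,2] → #
    (7,3)@(15, 7): e=[56,-6,82] → ·
    (3,4)@(7, 9): e=[60,102,-30] → ·
  covered (17 px):
    · · · · · · · · · ·
    · · · # # # · · · ·
    · · # # # # # · · ·
    · · · # # # # · · ·
    · · · · · # # # · ·
    · · · · · · · # · ·
    · · · · · · · · # ·

Z-buffer (winner per pixel, '.' = empty):
  . . . . . . . . . .
  . . . 4 4 4 . . . .
  . . 4 4 4 4 4 3 . .
  . . 2 4 4 4 4 3 . .
  . . . 2 2 4 4 4 . .
  . . . . 3 3 3 4 2 2
  . . . . 0 0 2 2 4 .

Final: 3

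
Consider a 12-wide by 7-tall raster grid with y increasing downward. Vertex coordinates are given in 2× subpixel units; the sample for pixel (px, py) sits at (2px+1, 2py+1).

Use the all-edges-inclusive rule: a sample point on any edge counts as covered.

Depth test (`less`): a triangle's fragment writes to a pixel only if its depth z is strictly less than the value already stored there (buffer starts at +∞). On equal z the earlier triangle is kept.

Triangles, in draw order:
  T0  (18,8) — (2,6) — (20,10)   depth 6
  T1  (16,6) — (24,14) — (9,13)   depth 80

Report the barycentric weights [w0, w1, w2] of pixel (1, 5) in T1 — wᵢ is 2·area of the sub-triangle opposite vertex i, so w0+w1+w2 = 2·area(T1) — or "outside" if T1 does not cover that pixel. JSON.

T0:
  2·area = 28  (B↔C swapped to make it positive)
  edge (18, 8)→(20, 10): d=(2,2) inclusive
  edge (20, 10)→(2, 6): d=(-18,-4) inclusive
  edge (2, 6)→(18, 8): d=(16,2) inclusive
    (5,0)@(11, 1): e=[0,126,-98] → .  [on edge]
    (6,1)@(13, 3): e=[0,98,-70] → .  [on edge]
    (7,2)@(15, 5): e=[0,70,-42] → .  [on edge]
    (3,3)@(7, 7): e=[20,2,6] → X
    (4,3)@(9, 7): e=[16,10,2] → X
    (5,3)@(11, 7): e=[12,18,-2] → .
    (8,3)@(17, 7): e=[0,42,-14] → .  [on edge]
    (3,4)@(7, 9): e=[24,-34,38] → .
    (4,4)@(9, 9): e=[20,-26,34] → .
    (8,4)@(17, 9): e=[4,6,18] → X
    (9,4)@(19, 9): e=[0,14,14] → X  [on edge]
    (10,4)@(21, 9): e=[-4,22,10] → .
    (10,5)@(21, 11): e=[0,-14,42] → .  [on edge]
    (11,6)@(23, 13): e=[0,-42,70] → .  [on edge]
  covered (4 px):
    . . . . . . . . . . . .
    . . . . . . . . . . . .
    . . . . . . . . . . . .
    . . . X X . . . . . . .
    . . . . . . . . X X . .
    . . . . . . . . . . . .
    . . . . . . . . . . . .
T1:
  2·area = 112
  edge (16, 6)→(24, 14): d=(8,8) inclusive
  edge (24, 14)→(9, 13): d=(-15,-1) inclusive
  edge (9, 13)→(16, 6): d=(7,-7) inclusive
    (5,0)@(11, 1): e=[0,182,-70] → .  [on edge]
    (10,0)@(21, 1): e=[-80,192,0] → .  [on edge]
    (6,1)@(13, 3): e=[0,154,-42] → .  [on edge]
    (9,1)@(19, 3): e=[-48,160,0] → .  [on edge]
    (7,2)@(15, 5): e=[0,126,-14] → .  [on edge]
    (8,2)@(17, 5): e=[-16,128,0] → .  [on edge]
    (7,3)@(15, 7): e=[16,96,0] → X  [on edge]
    (8,3)@(17, 7): e=[0,98,14] → X  [on edge]
    (9,3)@(19, 7): e=[-16,100,28] → .
    (6,4)@(13, 9): e=[48,64,0] → X  [on edge]
    (9,4)@(19, 9): e=[0,70,42] → X  [on edge]
    (10,4)@(21, 9): e=[-16,72,56] → .
    (5,5)@(11, 11): e=[80,32,0] → X  [on edge]
    (10,5)@(21, 11): e=[0,42,70] → X  [on edge]
    (4,6)@(9, 13): e=[112,0,0] → X  [on edge]
    (11,6)@(23, 13): e=[0,14,98] → X  [on edge]
  covered (20 px):
    . . . . . . . . . . . .
    . . . . . . . . . . . .
    . . . . . . . . . . . .
    . . . . . . . X X . . .
    . . . . . . X X X X . .
    . . . . . X X X X X X .
    . . . . X X X X X X X X

Result: "outside"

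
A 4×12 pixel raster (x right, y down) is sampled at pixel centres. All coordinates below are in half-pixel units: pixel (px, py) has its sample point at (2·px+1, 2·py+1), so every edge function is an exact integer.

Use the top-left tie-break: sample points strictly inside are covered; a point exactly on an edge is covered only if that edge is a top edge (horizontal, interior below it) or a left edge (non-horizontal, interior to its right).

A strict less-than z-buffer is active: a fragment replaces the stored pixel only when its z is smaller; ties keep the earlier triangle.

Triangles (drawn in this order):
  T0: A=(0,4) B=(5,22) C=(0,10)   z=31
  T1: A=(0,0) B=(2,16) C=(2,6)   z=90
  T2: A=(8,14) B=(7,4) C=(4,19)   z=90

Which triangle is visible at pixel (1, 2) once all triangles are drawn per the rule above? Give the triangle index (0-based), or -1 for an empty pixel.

T0:
  2·area = 30
  edge (0, 4)→(5, 22): d=(5,18) right/bottom  bias=-1
  edge (5, 22)→(0, 10): d=(-5,-12) top-left  bias=+0
  edge (0, 10)→(0, 4): d=(0,-6) top-left  bias=+0
    (0,4)@(1, 9): e=[7,17,6] → █
    (1,4)@(3, 9): e=[-29,41,18] → ·
    (0,5)@(1, 11): e=[17,7,6] → █
    (1,5)@(3, 11): e=[-19,31,18] → ·
    (0,6)@(1, 13): e=[27,-3,6] → ·
    (1,7)@(3, 15): e=[1,11,18] → █
    (2,7)@(5, 15): e=[-35,35,30] → ·
    (1,8)@(3, 17): e=[11,1,18] → █
    (2,8)@(5, 17): e=[-25,25,30] → ·
    (1,9)@(3, 19): e=[21,-9,18] → ·
  covered (4 px):
    · · · ·
    · · · ·
    · · · ·
    · · · ·
    █ · · ·
    █ · · ·
    · · · ·
    · █ · ·
    · █ · ·
    · · · ·
    · · · ·
    · · · ·
T1:
  2·area = 20  (B↔C swapped to make it positive)
  edge (0, 0)→(2, 6): d=(2,6) right/bottom  bias=-1
  edge (2, 6)→(2, 16): d=(0,10) right/bottom  bias=-1
  edge (2, 16)→(0, 0): d=(-2,-16) top-left  bias=+0
    (0,1)@(1, 3): e=[0,10,10] → ·  [on edge]
    (0,2)@(1, 5): e=[4,10,6] → █
    (1,2)@(3, 5): e=[-8,-10,38] → ·
    (0,3)@(1, 7): e=[8,10,2] → █
    (1,3)@(3, 7): e=[-4,-10,34] → ·
    (0,4)@(1, 9): e=[12,10,-2] → ·
    (1,4)@(3, 9): e=[0,-10,30] → ·  [on edge]
    (2,7)@(5, 15): e=[0,-30,50] → ·  [on edge]
    (3,10)@(7, 21): e=[0,-50,70] → ·  [on edge]
  covered (2 px):
    · · · ·
    · · · ·
    █ · · ·
    █ · · ·
    · · · ·
    · · · ·
    · · · ·
    · · · ·
    · · · ·
    · · · ·
    · · · ·
    · · · ·
T2:
  2·area = 45  (B↔C swapped to make it positive)
  edge (8, 14)→(4, 19): d=(-4,5) right/bottom  bias=-1
  edge (4, 19)→(7, 4): d=(3,-15) top-left  bias=+0
  edge (7, 4)→(8, 14): d=(1,10) right/bottom  bias=-1
    (3,2)@(7, 5): e=[41,3,1] → █
    (3,3)@(7, 7): e=[33,9,3] → █
    (3,4)@(7, 9): e=[25,15,5] → █
    (3,5)@(7, 11): e=[17,21,7] → █
    (3,6)@(7, 13): e=[9,27,9] → █
    (2,7)@(5, 15): e=[11,3,31] → █
    (2,8)@(5, 17): e=[3,9,33] → █
    (3,8)@(7, 17): e=[-7,39,13] → ·
    (2,9)@(5, 19): e=[-5,15,35] → ·
  covered (8 px):
    · · · ·
    · · · ·
    · · · █
    · · · █
    · · · █
    · · · █
    · · · █
    · · █ █
    · · █ ·
    · · · ·
    · · · ·
    · · · ·

Z-buffer (winner per pixel, '.' = empty):
  . . . .
  . . . .
  1 . . 2
  1 . . 2
  0 . . 2
  0 . . 2
  . . . 2
  . 0 2 2
  . 0 2 .
  . . . .
  . . . .
  . . . .

Answer: -1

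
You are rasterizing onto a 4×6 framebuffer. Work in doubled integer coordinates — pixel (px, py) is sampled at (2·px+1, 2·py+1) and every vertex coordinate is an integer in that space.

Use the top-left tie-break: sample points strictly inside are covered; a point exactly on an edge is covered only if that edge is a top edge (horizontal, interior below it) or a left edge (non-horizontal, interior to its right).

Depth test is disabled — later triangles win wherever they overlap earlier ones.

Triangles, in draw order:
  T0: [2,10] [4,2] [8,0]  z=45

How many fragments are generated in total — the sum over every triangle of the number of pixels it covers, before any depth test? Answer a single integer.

T0:
  2·area = 28
  edge (2, 10)→(4, 2): d=(2,-8) top-left  bias=+0
  edge (4, 2)→(8, 0): d=(4,-2) top-left  bias=+0
  edge (8, 0)→(2, 10): d=(-6,10) right/bottom  bias=-1
    (3,0)@(7, 1): e=[22,2,4] → #
    (2,1)@(5, 3): e=[10,6,12] → #
    (3,1)@(7, 3): e=[26,10,-8] → ·
    (2,2)@(5, 5): e=[14,14,0] → ·  [on edge]
    (1,3)@(3, 7): e=[2,18,8] → #
    (2,3)@(5, 7): e=[18,22,-12] → ·
    (1,4)@(3, 9): e=[6,26,-4] → ·
  covered (3 px):
    · · · #
    · · # ·
    · · · ·
    · # · ·
    · · · ·
    · · · ·

Final: 3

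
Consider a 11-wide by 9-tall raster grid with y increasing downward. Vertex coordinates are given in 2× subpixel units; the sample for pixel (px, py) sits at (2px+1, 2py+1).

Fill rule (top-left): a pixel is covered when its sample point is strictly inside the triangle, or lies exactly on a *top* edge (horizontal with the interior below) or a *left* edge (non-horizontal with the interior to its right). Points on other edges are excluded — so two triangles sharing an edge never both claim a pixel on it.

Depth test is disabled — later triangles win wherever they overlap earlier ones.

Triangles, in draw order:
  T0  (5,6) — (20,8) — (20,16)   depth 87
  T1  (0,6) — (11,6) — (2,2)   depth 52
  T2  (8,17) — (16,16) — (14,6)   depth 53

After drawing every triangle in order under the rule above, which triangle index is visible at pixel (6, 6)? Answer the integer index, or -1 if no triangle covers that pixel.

T0:
  2·area = 120
  edge (5, 6)→(20, 8): d=(15,2) right/bottom  bias=-1
  edge (20, 8)→(20, 16): d=(0,8) right/bottom  bias=-1
  edge (20, 16)→(5, 6): d=(-15,-10) top-left  bias=+0
    (3,3)@(7, 7): e=[11,104,5] → #
    (4,3)@(9, 7): e=[7,88,25] → #
    (5,3)@(11, 7): e=[3,72,45] → #
    (6,3)@(13, 7): e=[-1,56,65] → ·
    (3,4)@(7, 9): e=[41,104,-25] → ·
    (4,4)@(9, 9): e=[37,88,-5] → ·
    (5,4)@(11, 9): e=[33,72,15] → #
    (6,4)@(13, 9): e=[29,56,35] → #
    (7,4)@(15, 9): e=[25,40,55] → #
    (8,4)@(17, 9): e=[21,24,75] → #
    (9,4)@(19, 9): e=[17,8,95] → #
    (10,4)@(21, 9): e=[13,-8,115] → ·
  covered (15 px):
    · · · · · · · · · · ·
    · · · · · · · · · · ·
    · · · · · · · · · · ·
    · · · # # # · · · · ·
    · · · · · # # # # # ·
    · · · · · · # # # # ·
    · · · · · · · · # # ·
    · · · · · · · · · # ·
    · · · · · · · · · · ·
T1:
  2·area = 44  (B↔C swapped to make it positive)
  edge (0, 6)→(2, 2): d=(2,-4) top-left  bias=+0
  edge (2, 2)→(11, 6): d=(9,4) right/bottom  bias=-1
  edge (11, 6)→(0, 6): d=(-11,0) right/bottom  bias=-1
    (1,1)@(3, 3): e=[6,5,33] → #
    (2,1)@(5, 3): e=[14,-3,33] → ·
    (0,2)@(1, 5): e=[2,31,11] → #
    (2,2)@(5, 5): e=[18,15,11] → #
    (3,2)@(7, 5): e=[26,7,11] → #
    (4,2)@(9, 5): e=[34,-1,11] → ·
    (0,3)@(1, 7): e=[6,49,-11] → ·
    (1,3)@(3, 7): e=[14,41,-11] → ·
    (2,3)@(5, 7): e=[22,33,-11] → ·
    (3,3)@(7, 7): e=[30,25,-11] → ·
  covered (5 px):
    · · · · · · · · · · ·
    · # · · · · · · · · ·
    # # # # · · · · · · ·
    · · · · · · · · · · ·
    · · · · · · · · · · ·
    · · · · · · · · · · ·
    · · · · · · · · · · ·
    · · · · · · · · · · ·
    · · · · · · · · · · ·
T2:
  2·area = 82  (B↔C swapped to make it positive)
  edge (8, 17)→(14, 6): d=(6,-11) top-left  bias=+0
  edge (14, 6)→(16, 16): d=(2,10) right/bottom  bias=-1
  edge (16, 16)→(8, 17): d=(-8,1) right/bottom  bias=-1
    (6,0)@(13, 1): e=[-41,0,123] → ·  [on edge]
    (6,4)@(13, 9): e=[7,16,59] → #
    (7,4)@(15, 9): e=[29,-4,57] → ·
    (6,5)@(13, 11): e=[19,20,43] → #
    (7,5)@(15, 11): e=[41,0,41] → ·  [on edge]
    (5,6)@(11, 13): e=[9,44,29] → #
    (7,6)@(15, 13): e=[53,4,25] → #
    (8,6)@(17, 13): e=[75,-16,23] → ·
    (5,7)@(11, 15): e=[21,48,13] → #
    (8,7)@(17, 15): e=[87,-12,7] → ·
    (5,8)@(11, 17): e=[33,52,-3] → ·
    (6,8)@(13, 17): e=[55,32,-5] → ·
  covered (8 px):
    · · · · · · · · · · ·
    · · · · · · · · · · ·
    · · · · · · · · · · ·
    · · · · · · · · · · ·
    · · · · · · # · · · ·
    · · · · · · # · · · ·
    · · · · · # # # · · ·
    · · · · · # # # · · ·
    · · · · · · · · · · ·

Z-buffer (winner per pixel, '.' = empty):
  . . . . . . . . . . .
  . 1 . . . . . . . . .
  1 1 1 1 . . . . . . .
  . . . 0 0 0 . . . . .
  . . . . . 0 2 0 0 0 .
  . . . . . . 2 0 0 0 .
  . . . . . 2 2 2 0 0 .
  . . . . . 2 2 2 . 0 .
  . . . . . . . . . . .

Answer: 2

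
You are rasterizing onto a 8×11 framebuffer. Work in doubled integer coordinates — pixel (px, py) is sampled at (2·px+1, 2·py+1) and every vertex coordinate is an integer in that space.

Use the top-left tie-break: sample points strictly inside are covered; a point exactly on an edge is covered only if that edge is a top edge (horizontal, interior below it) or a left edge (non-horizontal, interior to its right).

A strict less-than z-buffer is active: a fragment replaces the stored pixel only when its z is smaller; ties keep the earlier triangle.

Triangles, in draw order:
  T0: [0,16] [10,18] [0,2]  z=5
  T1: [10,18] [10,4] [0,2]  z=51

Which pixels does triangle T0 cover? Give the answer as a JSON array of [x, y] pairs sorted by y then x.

T0:
  2·area = 140  (B↔C swapped to make it positive)
  edge (0, 16)→(0, 2): d=(0,-14) top-left  bias=+0
  edge (0, 2)→(10, 18): d=(10,16) right/bottom  bias=-1
  edge (10, 18)→(0, 16): d=(-10,-2) top-left  bias=+0
    (0,2)@(1, 5): e=[14,14,112] → #
    (1,2)@(3, 5): e=[42,-18,116] → ·
    (0,3)@(1, 7): e=[14,34,92] → #
    (1,3)@(3, 7): e=[42,2,96] → #
    (2,3)@(5, 7): e=[70,-30,100] → ·
    (0,4)@(1, 9): e=[14,54,72] → #
    (2,4)@(5, 9): e=[70,-10,80] → ·
    (0,5)@(1, 11): e=[14,74,52] → #
    (2,5)@(5, 11): e=[70,10,60] → #
    (3,5)@(7, 11): e=[98,-22,64] → ·
    (0,6)@(1, 13): e=[14,94,32] → #
    (3,6)@(7, 13): e=[98,-2,44] → ·
    (2,8)@(5, 17): e=[70,70,0] → #  [on edge]
    (7,9)@(15, 19): e=[210,-70,0] → ·  [on edge]
  covered (18 px):
    · · · · · · · ·
    · · · · · · · ·
    # · · · · · · ·
    # # · · · · · ·
    # # · · · · · ·
    # # # · · · · ·
    # # # · · · · ·
    # # # # · · · ·
    · · # # # · · ·
    · · · · · · · ·
    · · · · · · · ·
T1:
  2·area = 140  (B↔C swapped to make it positive)
  edge (10, 18)→(0, 2): d=(-10,-16) top-left  bias=+0
  edge (0, 2)→(10, 4): d=(10,2) right/bottom  bias=-1
  edge (10, 4)→(10, 18): d=(0,14) right/bottom  bias=-1
    (0,1)@(1, 3): e=[6,8,126] → #
    (1,1)@(3, 3): e=[38,4,98] → #
    (2,1)@(5, 3): e=[70,0,70] → ·  [on edge]
    (0,2)@(1, 5): e=[-14,28,126] → ·
    (1,2)@(3, 5): e=[18,24,98] → #
    (2,2)@(5, 5): e=[50,20,70] → #
    (3,2)@(7, 5): e=[82,16,42] → #
    (4,2)@(9, 5): e=[114,12,14] → #
    (5,2)@(11, 5): e=[146,8,-14] → ·
    (7,2)@(15, 5): e=[210,0,-70] → ·  [on edge]
    (1,3)@(3, 7): e=[-2,44,98] → ·
    (2,3)@(5, 7): e=[30,40,70] → #
  covered (17 px):
    · · · · · · · ·
    # # · · · · · ·
    · # # # # · · ·
    · · # # # · · ·
    · · # # # · · ·
    · · · # # · · ·
    · · · # # · · ·
    · · · · # · · ·
    · · · · · · · ·
    · · · · · · · ·
    · · · · · · · ·

Final: [[0,2],[0,3],[1,3],[0,4],[1,4],[0,5],[1,5],[2,5],[0,6],[1,6],[2,6],[0,7],[1,7],[2,7],[3,7],[2,8],[3,8],[4,8]]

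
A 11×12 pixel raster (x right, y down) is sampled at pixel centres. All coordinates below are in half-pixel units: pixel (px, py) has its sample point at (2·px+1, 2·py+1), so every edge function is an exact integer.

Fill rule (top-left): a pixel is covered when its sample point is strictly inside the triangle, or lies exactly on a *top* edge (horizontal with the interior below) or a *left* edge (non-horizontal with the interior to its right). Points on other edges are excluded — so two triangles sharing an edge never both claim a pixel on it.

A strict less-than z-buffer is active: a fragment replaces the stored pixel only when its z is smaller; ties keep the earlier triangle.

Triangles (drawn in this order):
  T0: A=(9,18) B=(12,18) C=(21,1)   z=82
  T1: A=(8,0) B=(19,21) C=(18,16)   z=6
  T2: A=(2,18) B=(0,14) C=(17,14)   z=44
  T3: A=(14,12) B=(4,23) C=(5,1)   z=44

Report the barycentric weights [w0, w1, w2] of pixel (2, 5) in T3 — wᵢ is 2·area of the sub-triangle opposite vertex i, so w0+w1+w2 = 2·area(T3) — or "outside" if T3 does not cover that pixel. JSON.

T0:
  2·area = 51  (B↔C swapped to make it positive)
  edge (9, 18)→(21, 1): d=(12,-17) top-left  bias=+0
  edge (21, 1)→(12, 18): d=(-9,17) right/bottom  bias=-1
  edge (12, 18)→(9, 18): d=(-3,0) right/bottom  bias=-1
    (10,0)@(21, 1): e=[0,0,51] → .  [on edge]
    (8,3)@(17, 7): e=[4,14,33] → X
    (9,3)@(19, 7): e=[38,-20,33] → .
    (8,4)@(17, 9): e=[28,-4,27] → .
    (7,5)@(15, 11): e=[18,12,21] → X
    (8,5)@(17, 11): e=[52,-22,21] → .
    (6,6)@(13, 13): e=[8,28,15] → X
    (7,6)@(15, 13): e=[42,-6,15] → .
    (6,7)@(13, 15): e=[32,10,9] → X
    (7,7)@(15, 15): e=[66,-24,9] → .
    (5,8)@(11, 17): e=[22,26,3] → X
    (6,8)@(13, 17): e=[56,-8,3] → .
  covered (5 px):
    . . . . . . . . . . .
    . . . . . . . . . . .
    . . . . . . . . . . .
    . . . . . . . . X . .
    . . . . . . . . . . .
    . . . . . . . X . . .
    . . . . . . X . . . .
    . . . . . . X . . . .
    . . . . . X . . . . .
    . . . . . . . . . . .
    . . . . . . . . . . .
    . . . . . . . . . . .
T1:
  2·area = 34  (B↔C swapped to make it positive)
  edge (8, 0)→(18, 16): d=(10,16) right/bottom  bias=-1
  edge (18, 16)→(19, 21): d=(1,5) right/bottom  bias=-1
  edge (19, 21)→(8, 0): d=(-11,-21) top-left  bias=+0
    (7,0)@(15, 1): e=[-102,0,136] → .  [on edge]
    (5,2)@(11, 5): e=[2,24,8] → X
    (6,2)@(13, 5): e=[-30,14,50] → .
    (5,3)@(11, 7): e=[22,26,-14] → .
    (6,4)@(13, 9): e=[10,18,6] → X
    (7,4)@(15, 9): e=[-22,8,48] → .
    (6,5)@(13, 11): e=[30,20,-16] → .
    (8,5)@(17, 11): e=[-34,0,68] → .  [on edge]
    (7,6)@(15, 13): e=[18,12,4] → X
    (8,6)@(17, 13): e=[-14,2,46] → .
    (7,7)@(15, 15): e=[38,14,-18] → .
    (8,7)@(17, 15): e=[6,4,24] → X
    (9,10)@(19, 21): e=[34,0,0] → .  [on edge]
  covered (5 px):
    . . . . . . . . . . .
    . . . . . . . . . . .
    . . . . . X . . . . .
    . . . . . . . . . . .
    . . . . . . X . . . .
    . . . . . . . . . . .
    . . . . . . . X . . .
    . . . . . . . . X . .
    . . . . . . . . X . .
    . . . . . . . . . . .
    . . . . . . . . . . .
    . . . . . . . . . . .
T2:
  2·area = 68
  edge (2, 18)→(0, 14): d=(-2,-4) top-left  bias=+0
  edge (0, 14)→(17, 14): d=(17,0) top-left  bias=+0
  edge (17, 14)→(2, 18): d=(-15,4) right/bottom  bias=-1
    (0,7)@(1, 15): e=[2,17,49] → X
    (1,7)@(3, 15): e=[10,17,41] → X
    (2,7)@(5, 15): e=[18,17,33] → X
    (3,7)@(7, 15): e=[26,17,25] → X
    (4,7)@(9, 15): e=[34,17,17] → X
    (5,7)@(11, 15): e=[42,17,9] → X
    (6,7)@(13, 15): e=[50,17,1] → X
    (7,7)@(15, 15): e=[58,17,-7] → .
    (0,8)@(1, 17): e=[-2,51,19] → .
    (1,8)@(3, 17): e=[6,51,11] → X
    (3,8)@(7, 17): e=[22,51,-5] → .
    (4,8)@(9, 17): e=[30,51,-13] → .
  covered (9 px):
    . . . . . . . . . . .
    . . . . . . . . . . .
    . . . . . . . . . . .
    . . . . . . . . . . .
    . . . . . . . . . . .
    . . . . . . . . . . .
    . . . . . . . . . . .
    X X X X X X X . . . .
    . X X . . . . . . . .
    . . . . . . . . . . .
    . . . . . . . . . . .
    . . . . . . . . . . .
T3:
  2·area = 209
  edge (14, 12)→(4, 23): d=(-10,11) right/bottom  bias=-1
  edge (4, 23)→(5, 1): d=(1,-22) top-left  bias=+0
  edge (5, 1)→(14, 12): d=(9,11) right/bottom  bias=-1
    (2,0)@(5, 1): e=[209,0,0] → .  [on edge]
    (2,1)@(5, 3): e=[189,2,18] → X
    (3,1)@(7, 3): e=[167,46,-4] → .
    (2,2)@(5, 5): e=[169,4,36] → X
    (3,2)@(7, 5): e=[147,48,14] → X
    (4,2)@(9, 5): e=[125,92,-8] → .
    (2,3)@(5, 7): e=[149,6,54] → X
    (4,3)@(9, 7): e=[105,94,10] → X
    (5,3)@(11, 7): e=[83,138,-12] → .
    (2,4)@(5, 9): e=[129,8,72] → X
    (5,4)@(11, 9): e=[63,140,6] → X
    (6,4)@(13, 9): e=[41,184,-16] → .
  covered (30 px):
    . . . . . . . . . . .
    . . X . . . . . . . .
    . . X X . . . . . . .
    . . X X X . . . . . .
    . . X X X X . . . . .
    . . X X X X X . . . .
    . . X X X X X . . . .
    . . X X X X . . . . .
    . . X X X . . . . . .
    . . X X . . . . . . .
    . . X . . . . . . . .
    . . . . . . . . . . .

Result: [10,90,109]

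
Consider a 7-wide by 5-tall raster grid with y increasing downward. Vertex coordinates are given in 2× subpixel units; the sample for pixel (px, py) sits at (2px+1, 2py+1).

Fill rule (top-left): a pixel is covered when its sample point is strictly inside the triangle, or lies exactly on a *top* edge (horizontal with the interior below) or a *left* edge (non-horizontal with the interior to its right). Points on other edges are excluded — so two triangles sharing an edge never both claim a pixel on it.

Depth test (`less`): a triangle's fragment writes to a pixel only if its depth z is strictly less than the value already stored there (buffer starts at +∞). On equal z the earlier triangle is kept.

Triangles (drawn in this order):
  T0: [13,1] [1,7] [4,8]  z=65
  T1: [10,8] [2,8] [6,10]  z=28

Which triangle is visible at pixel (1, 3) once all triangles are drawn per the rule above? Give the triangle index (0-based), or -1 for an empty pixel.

T0:
  2·area = 30  (B↔C swapped to make it positive)
  edge (13, 1)→(4, 8): d=(-9,7) right/bottom  bias=-1
  edge (4, 8)→(1, 7): d=(-3,-1) top-left  bias=+0
  edge (1, 7)→(13, 1): d=(12,-6) top-left  bias=+0
    (6,0)@(13, 1): e=[0,30,0] → ·  [on edge]
    (4,1)@(9, 3): e=[10,20,0] → #  [on edge]
    (5,1)@(11, 3): e=[-4,22,12] → ·
    (2,2)@(5, 5): e=[20,10,0] → #  [on edge]
    (3,2)@(7, 5): e=[6,12,12] → #
    (4,2)@(9, 5): e=[-8,14,24] → ·
    (0,3)@(1, 7): e=[30,0,0] → #  [on edge]
    (1,3)@(3, 7): e=[16,2,12] → #
    (3,3)@(7, 7): e=[-12,6,36] → ·
    (0,4)@(1, 9): e=[12,-6,24] → ·
    (1,4)@(3, 9): e=[-2,-4,36] → ·
    (2,4)@(5, 9): e=[-16,-2,48] → ·
    (3,4)@(7, 9): e=[-30,0,60] → ·  [on edge]
  covered (6 px):
    · · · · · · ·
    · · · · # · ·
    · · # # · · ·
    # # # · · · ·
    · · · · · · ·
T1:
  2·area = 16  (B↔C swapped to make it positive)
  edge (10, 8)→(6, 10): d=(-4,2) right/bottom  bias=-1
  edge (6, 10)→(2, 8): d=(-4,-2) top-left  bias=+0
  edge (2, 8)→(10, 8): d=(8,0) top-left  bias=+0
    (2,4)@(5, 9): e=[6,2,8] → #
    (3,4)@(7, 9): e=[2,6,8] → #
    (4,4)@(9, 9): e=[-2,10,8] → ·
  covered (2 px):
    · · · · · · ·
    · · · · · · ·
    · · · · · · ·
    · · · · · · ·
    · · # # · · ·

Z-buffer (winner per pixel, '.' = empty):
  . . . . . . .
  . . . . 0 . .
  . . 0 0 . . .
  0 0 0 . . . .
  . . 1 1 . . .

Final: 0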